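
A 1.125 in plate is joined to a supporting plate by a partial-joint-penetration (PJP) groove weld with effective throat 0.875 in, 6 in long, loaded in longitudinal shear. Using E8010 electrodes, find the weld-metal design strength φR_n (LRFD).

φR_n ≈ 189 kips

E80XX → F_EXX = 80 ksi.
Effective throat (given) t_e = 0.875 in.
A_we = 0.875 × 6 = 5.25 in².
F_nw = 0.6 F_EXX = 48 ksi.
φR_n = 0.75 × 48 × 5.25 = 189 kips.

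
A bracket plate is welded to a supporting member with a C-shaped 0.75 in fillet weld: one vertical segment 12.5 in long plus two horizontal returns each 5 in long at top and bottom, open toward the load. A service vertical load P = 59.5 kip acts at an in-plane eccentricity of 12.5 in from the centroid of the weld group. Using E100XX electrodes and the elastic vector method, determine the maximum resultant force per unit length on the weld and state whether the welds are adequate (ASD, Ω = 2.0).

f_max ≈ 10.6 kip/in; adequate

E100XX → F_EXX = 100 ksi.
Total weld length L_w = 22.5 in. Treat welds as unit-width lines.
Centroid: x̄ = 2×5×2.5 / 22.5 = 1.111 in from the vertical weld.
Polar moment about centroid: J = I_x + I_y = [12.5³/12 + 2×5×6.25²] + [12.5×1.111² + 2(5³/12 + 5×1.389²)] = 608.9 in³.
Direct shear f_v = P/L_w = 59.5 / 22.5 = 2.644 kip/in (vertical).
Torsion M = P·e = 59.5 × 12.5 = 743.75 kip·in.
Critical point at (x, y) = (3.889, 6.25) from centroid. f_tx = M·y/J = 7.634 kip/in; f_ty = M·x/J = 4.75 kip/in.
Resultant f_max = √[f_tx² + (f_v + f_ty)²] = √[7.634² + (2.644 + 4.75)²] = 10.63 kip/in.
Capacity per unit length: r_n/Ω = (1/2.0) × 0.6 × 100 × (0.707 × 0.75) = 15.91 kip/in.
10.63 ≤ 15.91 → adequate.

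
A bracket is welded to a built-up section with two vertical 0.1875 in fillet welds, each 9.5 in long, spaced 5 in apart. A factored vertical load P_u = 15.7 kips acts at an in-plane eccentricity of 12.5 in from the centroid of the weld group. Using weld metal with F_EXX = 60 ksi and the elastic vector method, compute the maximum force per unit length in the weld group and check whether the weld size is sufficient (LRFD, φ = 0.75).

Total weld length L_w = 19 in. Treat welds as unit-width lines.
Polar moment about centroid: J = 2[d³/12 + d(b/2)²] = 2[9.5³/12 + 9.5×2.5²] = 261.6 in³.
Direct shear f_v = P/L_w = 15.7 / 19 = 0.8263 kip/in (vertical).
Torsion M = P·e = 15.7 × 12.5 = 196.25 kip·in.
Critical point at (x, y) = (2.5, 4.75) from centroid. f_tx = M·y/J = 3.563 kip/in; f_ty = M·x/J = 1.875 kip/in.
Resultant f_max = √[f_tx² + (f_v + f_ty)²] = √[3.563² + (0.8263 + 1.875)²] = 4.471 kip/in.
Capacity per unit length: φr_n = 0.75 × 0.6 × 60 × (0.707 × 0.1875) = 3.579 kip/in.
4.471 > 3.579 → NOT adequate.

f_max ≈ 4.47 kip/in; NOT adequate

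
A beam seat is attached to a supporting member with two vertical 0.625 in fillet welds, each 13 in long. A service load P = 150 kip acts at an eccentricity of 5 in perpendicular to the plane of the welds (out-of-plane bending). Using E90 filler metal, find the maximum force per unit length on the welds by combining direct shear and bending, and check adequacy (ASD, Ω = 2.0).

f_max ≈ 14.5 kip/in; NOT adequate

E90XX → F_EXX = 90 ksi.
L_w = 2 × 13 = 26 in; section modulus (unit throat) S = 2 × L²/6 = 56.33 in².
Direct shear f_v = P/L_w = 150/26 = 5.769 kip/in.
Moment M = P × e = 150 × 5 = 750 kip·in; bending f_b = M/S = 13.31 kip/in.
f_max = √(f_v² + f_b²) = √(5.769² + 13.31²) = 14.51 kip/in.
r_n/Ω = (1/2.0) × 0.6 × 90 × (0.707 × 0.625) = 11.93 kip/in → NOT adequate.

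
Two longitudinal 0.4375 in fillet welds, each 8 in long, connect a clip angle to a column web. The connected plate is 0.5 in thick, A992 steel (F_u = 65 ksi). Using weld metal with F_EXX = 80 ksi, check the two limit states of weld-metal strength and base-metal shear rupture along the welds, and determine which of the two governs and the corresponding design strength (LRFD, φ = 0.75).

φR_n ≈ 178 kip (weld metal governs)

t_e = 0.707 × 0.4375 = 0.3093 in; L = 16 in.
Weld metal: φR_n = 0.75 × 0.6 × 80 × 0.3093 × 16 = 178.2 kip.
Base metal (shear rupture): φR_n = 0.75 × 0.6 × 65 × 0.5 × 16 = 234 kip.
Governing: weld metal.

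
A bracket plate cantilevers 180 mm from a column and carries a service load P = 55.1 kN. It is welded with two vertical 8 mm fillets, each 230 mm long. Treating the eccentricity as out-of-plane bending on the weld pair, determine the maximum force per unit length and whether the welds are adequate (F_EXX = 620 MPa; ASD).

L_w = 2 × 230 = 460 mm; section modulus (unit throat) S = 2 × L²/6 = 17630 mm².
Direct shear f_v = P/L_w = 55.1×10³/460 = 119.8 N/mm.
Moment M = P × e = 55.1×10³ × 180 = 9918000 N·mm; bending f_b = M/S = 562.5 N/mm.
f_max = √(f_v² + f_b²) = √(119.8² + 562.5²) = 575.1 N/mm.
r_n/Ω = (1/2.0) × 0.6 × 620 × (0.707 × 8) = 1052 N/mm → adequate.

f_max ≈ 575 N/mm; adequate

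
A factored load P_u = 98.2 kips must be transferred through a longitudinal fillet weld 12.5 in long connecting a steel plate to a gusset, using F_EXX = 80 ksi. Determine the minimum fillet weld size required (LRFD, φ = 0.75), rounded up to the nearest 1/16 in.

Total weld length L = 12.5 in.
Required throat t_e = P_u / (φ × 0.6 F_EXX × L) = 98.2 / (0.75 × 0.6 × 80 × 12.5) = 0.2182 in.
Required leg w = t_e / 0.707 = 0.3087 in → use 5/16 in.

w = 5/16 in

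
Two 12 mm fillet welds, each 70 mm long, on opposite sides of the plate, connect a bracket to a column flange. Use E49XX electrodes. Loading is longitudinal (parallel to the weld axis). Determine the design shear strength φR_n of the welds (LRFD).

E49XX → F_EXX = 490 MPa.
Effective throat t_e = 0.707 × 12 = 8.484 mm.
Total length L = 140 mm; A_we = 8.484 × 140 = 1188 mm².
F_nw = 0.6 F_EXX = 0.6 × 490 = 294 MPa.
φR_n = 0.75 × 294 × 1188 × 10⁻³ = 261.9 kN.

φR_n ≈ 262 kN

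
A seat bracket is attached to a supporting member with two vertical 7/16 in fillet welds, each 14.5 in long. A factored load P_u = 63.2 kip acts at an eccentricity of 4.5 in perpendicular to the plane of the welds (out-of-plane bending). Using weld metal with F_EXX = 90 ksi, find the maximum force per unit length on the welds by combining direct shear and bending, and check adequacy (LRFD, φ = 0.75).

L_w = 2 × 14.5 = 29 in; section modulus (unit throat) S = 2 × L²/6 = 70.08 in².
Direct shear f_v = P/L_w = 63.2/29 = 2.179 kip/in.
Moment M = P × e = 63.2 × 4.5 = 284.4 kip·in; bending f_b = M/S = 4.058 kip/in.
f_max = √(f_v² + f_b²) = √(2.179² + 4.058²) = 4.606 kip/in.
φr_n = 0.75 × 0.6 × 90 × (0.707 × 0.4375) = 12.53 kip/in → adequate.

f_max ≈ 4.61 kip/in; adequate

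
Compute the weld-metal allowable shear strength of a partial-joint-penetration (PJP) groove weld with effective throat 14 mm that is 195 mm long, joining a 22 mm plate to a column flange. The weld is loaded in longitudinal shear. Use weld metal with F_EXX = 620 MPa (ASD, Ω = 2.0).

R_n/Ω ≈ 508 kN

Effective throat (given) t_e = 14 mm.
A_we = 14 × 195 = 2730 mm².
F_nw = 0.6 F_EXX = 372 MPa.
R_n/Ω = (372 × 2730) / 2.0 × 10⁻³ = 507.8 kN.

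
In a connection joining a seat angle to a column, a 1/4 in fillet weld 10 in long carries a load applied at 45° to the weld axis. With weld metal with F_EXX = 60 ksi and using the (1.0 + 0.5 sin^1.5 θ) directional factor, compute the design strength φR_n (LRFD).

t_e = 0.707 × 0.25 = 0.1767 in; A_we = 0.1767 × 10 = 1.767 in².
Directional factor: 1.0 + 0.5 sin^1.5(45°) = 1.297.
F_nw = 0.6 × 60 × 1.297 = 46.7 ksi.
φR_n = 0.75 × 46.7 × 1.767 = 61.91 kip.

φR_n ≈ 61.9 kip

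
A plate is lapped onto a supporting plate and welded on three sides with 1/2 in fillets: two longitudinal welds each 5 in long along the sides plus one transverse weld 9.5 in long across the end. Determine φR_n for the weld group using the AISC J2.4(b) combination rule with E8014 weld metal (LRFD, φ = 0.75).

E80XX → F_EXX = 80 ksi.
t_e = 0.707 × 0.5 = 0.3535 in.
R_nwl = 0.6 × 80 × 0.3535 × 10 = 169.7 kip (longitudinal, 2 welds).
R_nwt = 0.6 × 80 × 0.3535 × 9.5 = 161.2 kip (transverse, base value).
(i) R_nwl + R_nwt = 330.9 kip; (ii) 0.85 R_nwl + 1.5 R_nwt = 386 kip.
R_n = max = 386 kip [governs: (ii)]; φR_n = 289.5 kip.

φR_n ≈ 290 kip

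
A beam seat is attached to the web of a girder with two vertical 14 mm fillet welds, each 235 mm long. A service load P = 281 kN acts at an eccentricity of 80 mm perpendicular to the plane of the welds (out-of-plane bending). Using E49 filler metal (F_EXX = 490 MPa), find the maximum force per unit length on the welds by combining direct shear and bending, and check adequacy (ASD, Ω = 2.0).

f_max ≈ 1360 N/mm; adequate

L_w = 2 × 235 = 470 mm; section modulus (unit throat) S = 2 × L²/6 = 18410 mm².
Direct shear f_v = P/L_w = 281×10³/470 = 597.9 N/mm.
Moment M = P × e = 281×10³ × 80 = 22480000 N·mm; bending f_b = M/S = 1221 N/mm.
f_max = √(f_v² + f_b²) = √(597.9² + 1221²) = 1360 N/mm.
r_n/Ω = (1/2.0) × 0.6 × 490 × (0.707 × 14) = 1455 N/mm → adequate.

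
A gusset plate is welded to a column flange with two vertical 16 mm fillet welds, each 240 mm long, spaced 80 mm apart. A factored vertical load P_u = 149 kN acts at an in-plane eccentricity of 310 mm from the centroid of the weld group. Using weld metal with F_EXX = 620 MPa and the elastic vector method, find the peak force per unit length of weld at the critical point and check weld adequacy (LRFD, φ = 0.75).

Total weld length L_w = 480 mm. Treat welds as unit-width lines.
Polar moment about centroid: J = 2[d³/12 + d(b/2)²] = 2[240³/12 + 240×40²] = 3072000 mm³.
Direct shear f_v = P/L_w = 149×10³ / 480 = 310.4 N/mm (vertical).
Torsion M = P·e = 149×10³ × 310 = 46190000 N·mm.
Critical point at (x, y) = (40, 120) from centroid. f_tx = M·y/J = 1804 N/mm; f_ty = M·x/J = 601.4 N/mm.
Resultant f_max = √[f_tx² + (f_v + f_ty)²] = √[1804² + (310.4 + 601.4)²] = 2022 N/mm.
Capacity per unit length: φr_n = 0.75 × 0.6 × 620 × (0.707 × 16) = 3156 N/mm.
2022 ≤ 3156 → adequate.

f_max ≈ 2020 N/mm; adequate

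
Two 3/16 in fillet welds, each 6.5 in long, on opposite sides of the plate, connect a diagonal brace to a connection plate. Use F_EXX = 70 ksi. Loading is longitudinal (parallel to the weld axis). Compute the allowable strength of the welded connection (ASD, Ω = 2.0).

Effective throat t_e = 0.707 × 0.1875 = 0.1326 in.
Total length L = 13 in; A_we = 0.1326 × 13 = 1.723 in².
F_nw = 0.6 F_EXX = 0.6 × 70 = 42 ksi.
R_n = 42 × 1.723 = 72.38 kip; R_n/Ω = 72.38/2.0 = 36.19 kip.

R_n/Ω ≈ 36.2 kip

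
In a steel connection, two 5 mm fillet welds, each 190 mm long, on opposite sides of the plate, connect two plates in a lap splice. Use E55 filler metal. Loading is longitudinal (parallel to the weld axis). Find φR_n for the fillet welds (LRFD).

E55XX → F_EXX = 550 MPa.
Effective throat t_e = 0.707 × 5 = 3.535 mm.
Total length L = 380 mm; A_we = 3.535 × 380 = 1343 mm².
F_nw = 0.6 F_EXX = 0.6 × 550 = 330 MPa.
φR_n = 0.75 × 330 × 1343 × 10⁻³ = 332.5 kN.

φR_n ≈ 332 kN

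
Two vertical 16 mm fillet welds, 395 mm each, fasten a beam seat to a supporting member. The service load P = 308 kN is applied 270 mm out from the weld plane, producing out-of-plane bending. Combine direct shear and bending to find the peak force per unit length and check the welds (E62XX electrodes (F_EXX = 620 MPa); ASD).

L_w = 2 × 395 = 790 mm; section modulus (unit throat) S = 2 × L²/6 = 52010 mm².
Direct shear f_v = P/L_w = 308×10³/790 = 389.9 N/mm.
Moment M = P × e = 308×10³ × 270 = 83160000 N·mm; bending f_b = M/S = 1599 N/mm.
f_max = √(f_v² + f_b²) = √(389.9² + 1599²) = 1646 N/mm.
r_n/Ω = (1/2.0) × 0.6 × 620 × (0.707 × 16) = 2104 N/mm → adequate.

f_max ≈ 1650 N/mm; adequate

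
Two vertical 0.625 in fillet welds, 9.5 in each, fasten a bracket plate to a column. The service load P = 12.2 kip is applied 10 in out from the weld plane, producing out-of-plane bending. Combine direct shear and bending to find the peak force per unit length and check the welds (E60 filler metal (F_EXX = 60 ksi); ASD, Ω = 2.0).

f_max ≈ 4.11 kip/in; adequate

L_w = 2 × 9.5 = 19 in; section modulus (unit throat) S = 2 × L²/6 = 30.08 in².
Direct shear f_v = P/L_w = 12.2/19 = 0.6421 kip/in.
Moment M = P × e = 12.2 × 10 = 122 kip·in; bending f_b = M/S = 4.055 kip/in.
f_max = √(f_v² + f_b²) = √(0.6421² + 4.055²) = 4.106 kip/in.
r_n/Ω = (1/2.0) × 0.6 × 60 × (0.707 × 0.625) = 7.954 kip/in → adequate.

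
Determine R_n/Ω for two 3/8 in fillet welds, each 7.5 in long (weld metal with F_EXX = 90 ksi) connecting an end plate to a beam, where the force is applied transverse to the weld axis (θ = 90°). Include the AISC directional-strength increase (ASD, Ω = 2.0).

R_n/Ω ≈ 161 kip

t_e = 0.707 × 0.375 = 0.2651 in; A_we = 0.2651 × 15 = 3.977 in².
Directional factor: 1.0 + 0.5 sin^1.5(90°) = 1.5.
F_nw = 0.6 × 90 × 1.5 = 81 ksi.
R_n/Ω = (81 × 3.977) / 2.0 = 161.1 kip.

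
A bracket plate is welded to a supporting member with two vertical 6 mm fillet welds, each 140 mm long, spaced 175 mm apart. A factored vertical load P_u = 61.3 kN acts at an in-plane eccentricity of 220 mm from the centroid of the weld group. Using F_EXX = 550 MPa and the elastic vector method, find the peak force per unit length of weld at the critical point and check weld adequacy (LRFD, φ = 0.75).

Total weld length L_w = 280 mm. Treat welds as unit-width lines.
Polar moment about centroid: J = 2[d³/12 + d(b/2)²] = 2[140³/12 + 140×87.5²] = 2601000 mm³.
Direct shear f_v = P/L_w = 61.3×10³ / 280 = 218.9 N/mm (vertical).
Torsion M = P·e = 61.3×10³ × 220 = 13486000 N·mm.
Critical point at (x, y) = (87.5, 70) from centroid. f_tx = M·y/J = 362.9 N/mm; f_ty = M·x/J = 453.7 N/mm.
Resultant f_max = √[f_tx² + (f_v + f_ty)²] = √[362.9² + (218.9 + 453.7)²] = 764.3 N/mm.
Capacity per unit length: φr_n = 0.75 × 0.6 × 550 × (0.707 × 6) = 1050 N/mm.
764.3 ≤ 1050 → adequate.

f_max ≈ 764 N/mm; adequate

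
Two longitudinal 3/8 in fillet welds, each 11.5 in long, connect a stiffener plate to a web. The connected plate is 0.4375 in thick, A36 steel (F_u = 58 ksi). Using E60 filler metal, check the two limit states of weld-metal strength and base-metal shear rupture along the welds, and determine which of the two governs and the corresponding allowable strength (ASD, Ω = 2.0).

E60XX → F_EXX = 60 ksi.
t_e = 0.707 × 0.375 = 0.2651 in; L = 23 in.
Weld metal: R_n/Ω = (1/2.0) × 0.6 × 60 × 0.2651 × 23 = 109.8 kips.
Base metal (shear rupture): R_n/Ω = (1/2.0) × 0.6 × 58 × 0.4375 × 23 = 175.1 kips.
Governing: weld metal.

R_n/Ω ≈ 110 kips (weld metal governs)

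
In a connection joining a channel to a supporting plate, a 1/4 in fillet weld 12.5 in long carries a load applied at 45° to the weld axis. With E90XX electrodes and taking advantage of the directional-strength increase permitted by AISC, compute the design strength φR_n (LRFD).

E90XX → F_EXX = 90 ksi.
t_e = 0.707 × 0.25 = 0.1767 in; A_we = 0.1767 × 12.5 = 2.209 in².
Directional factor: 1.0 + 0.5 sin^1.5(45°) = 1.297.
F_nw = 0.6 × 90 × 1.297 = 70.05 ksi.
φR_n = 0.75 × 70.05 × 2.209 = 116.1 kip.

φR_n ≈ 116 kip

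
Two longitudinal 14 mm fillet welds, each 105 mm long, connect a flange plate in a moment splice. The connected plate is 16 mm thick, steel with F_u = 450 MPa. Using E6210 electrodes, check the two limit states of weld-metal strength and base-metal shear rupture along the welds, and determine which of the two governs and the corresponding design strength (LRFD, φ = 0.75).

E62XX → F_EXX = 620 MPa.
t_e = 0.707 × 14 = 9.898 mm; L = 210 mm.
Weld metal: φR_n = 0.75 × 0.6 × 620 × 9.898 × 210 × 10⁻³ = 579.9 kN.
Base metal (shear rupture): φR_n = 0.75 × 0.6 × 450 × 16 × 210 × 10⁻³ = 680.4 kN.
Governing: weld metal.

φR_n ≈ 580 kN (weld metal governs)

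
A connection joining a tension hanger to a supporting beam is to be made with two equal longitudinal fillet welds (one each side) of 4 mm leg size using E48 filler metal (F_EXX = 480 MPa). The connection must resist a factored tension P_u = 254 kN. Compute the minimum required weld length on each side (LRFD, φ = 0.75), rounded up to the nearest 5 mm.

Throat t_e = 0.707 × 4 = 2.828 mm.
φr_n = 0.75 × 0.6 × 480 × 2.828 × 10⁻³ = 0.6108 kN/mm.
L_req = P_u / φr_n = 254 / 0.6108 = 415.8 mm total.
Per side: 415.8 / 2 = 207.9 mm.
Round up → use L = 210 mm on each side.

L = 210 mm on each side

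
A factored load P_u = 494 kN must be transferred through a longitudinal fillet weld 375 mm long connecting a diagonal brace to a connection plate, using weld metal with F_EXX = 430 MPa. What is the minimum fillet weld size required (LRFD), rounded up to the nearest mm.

Total weld length L = 375 mm.
Required throat t_e = P_u / (φ × 0.6 F_EXX × L) = 494 / (0.75 × 0.6 × 430 × 375 × 10⁻³) = 6.808 mm.
Required leg w = t_e / 0.707 = 9.629 mm → use 10 mm.

w = 10 mm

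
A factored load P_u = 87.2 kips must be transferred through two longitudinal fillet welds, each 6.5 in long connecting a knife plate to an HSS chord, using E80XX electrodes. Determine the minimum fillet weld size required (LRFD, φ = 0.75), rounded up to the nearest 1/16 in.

w = 5/16 in

E80XX → F_EXX = 80 ksi.
Total weld length L = 13 in.
Required throat t_e = P_u / (φ × 0.6 F_EXX × L) = 87.2 / (0.75 × 0.6 × 80 × 13) = 0.1863 in.
Required leg w = t_e / 0.707 = 0.2635 in → use 5/16 in.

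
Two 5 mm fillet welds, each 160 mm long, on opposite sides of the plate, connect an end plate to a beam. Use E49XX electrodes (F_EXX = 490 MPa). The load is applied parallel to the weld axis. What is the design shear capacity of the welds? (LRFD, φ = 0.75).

Effective throat t_e = 0.707 × 5 = 3.535 mm.
Total length L = 320 mm; A_we = 3.535 × 320 = 1131 mm².
F_nw = 0.6 F_EXX = 0.6 × 490 = 294 MPa.
φR_n = 0.75 × 294 × 1131 × 10⁻³ = 249.4 kN.

φR_n ≈ 249 kN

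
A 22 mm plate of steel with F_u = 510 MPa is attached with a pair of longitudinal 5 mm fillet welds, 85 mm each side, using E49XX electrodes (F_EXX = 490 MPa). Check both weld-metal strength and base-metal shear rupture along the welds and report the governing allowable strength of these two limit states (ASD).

R_n/Ω ≈ 88.3 kN (weld metal governs)

t_e = 0.707 × 5 = 3.535 mm; L = 170 mm.
Weld metal: R_n/Ω = (1/2.0) × 0.6 × 490 × 3.535 × 170 × 10⁻³ = 88.34 kN.
Base metal (shear rupture): R_n/Ω = (1/2.0) × 0.6 × 510 × 22 × 170 × 10⁻³ = 572.2 kN.
Governing: weld metal.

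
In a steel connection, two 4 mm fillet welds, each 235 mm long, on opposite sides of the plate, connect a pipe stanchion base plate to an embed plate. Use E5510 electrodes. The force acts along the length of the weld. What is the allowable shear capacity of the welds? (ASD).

E55XX → F_EXX = 550 MPa.
Effective throat t_e = 0.707 × 4 = 2.828 mm.
Total length L = 470 mm; A_we = 2.828 × 470 = 1329 mm².
F_nw = 0.6 F_EXX = 0.6 × 550 = 330 MPa.
R_n = 330 × 1329 × 10⁻³ = 438.6 kN; R_n/Ω = 438.6/2.0 = 219.3 kN.

R_n/Ω ≈ 219 kN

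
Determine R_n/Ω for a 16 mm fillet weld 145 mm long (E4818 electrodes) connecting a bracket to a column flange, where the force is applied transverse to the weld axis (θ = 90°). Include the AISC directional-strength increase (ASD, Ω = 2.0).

E48XX → F_EXX = 480 MPa.
t_e = 0.707 × 16 = 11.31 mm; A_we = 11.31 × 145 = 1640 mm².
Directional factor: 1.0 + 0.5 sin^1.5(90°) = 1.5.
F_nw = 0.6 × 480 × 1.5 = 432 MPa.
R_n/Ω = (432 × 1640) / 2.0 × 10⁻³ = 354.3 kN.

R_n/Ω ≈ 354 kN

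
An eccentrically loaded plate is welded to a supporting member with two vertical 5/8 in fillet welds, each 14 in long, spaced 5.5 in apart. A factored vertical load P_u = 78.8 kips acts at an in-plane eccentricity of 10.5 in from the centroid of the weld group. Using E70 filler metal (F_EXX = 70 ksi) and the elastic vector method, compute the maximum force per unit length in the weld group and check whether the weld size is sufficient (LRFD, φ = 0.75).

f_max ≈ 10.7 kip/in; adequate

Total weld length L_w = 28 in. Treat welds as unit-width lines.
Polar moment about centroid: J = 2[d³/12 + d(b/2)²] = 2[14³/12 + 14×2.75²] = 669.1 in³.
Direct shear f_v = P/L_w = 78.8 / 28 = 2.814 kip/in (vertical).
Torsion M = P·e = 78.8 × 10.5 = 827.4 kip·in.
Critical point at (x, y) = (2.75, 7) from centroid. f_tx = M·y/J = 8.656 kip/in; f_ty = M·x/J = 3.401 kip/in.
Resultant f_max = √[f_tx² + (f_v + f_ty)²] = √[8.656² + (2.814 + 3.401)²] = 10.66 kip/in.
Capacity per unit length: φr_n = 0.75 × 0.6 × 70 × (0.707 × 0.625) = 13.92 kip/in.
10.66 ≤ 13.92 → adequate.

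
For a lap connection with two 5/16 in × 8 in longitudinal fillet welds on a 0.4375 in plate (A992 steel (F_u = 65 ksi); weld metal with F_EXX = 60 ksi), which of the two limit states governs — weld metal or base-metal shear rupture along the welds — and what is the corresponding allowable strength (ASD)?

t_e = 0.707 × 0.3125 = 0.2209 in; L = 16 in.
Weld metal: R_n/Ω = (1/2.0) × 0.6 × 60 × 0.2209 × 16 = 63.63 kips.
Base metal (shear rupture): R_n/Ω = (1/2.0) × 0.6 × 65 × 0.4375 × 16 = 136.5 kips.
Governing: weld metal.

R_n/Ω ≈ 63.6 kips (weld metal governs)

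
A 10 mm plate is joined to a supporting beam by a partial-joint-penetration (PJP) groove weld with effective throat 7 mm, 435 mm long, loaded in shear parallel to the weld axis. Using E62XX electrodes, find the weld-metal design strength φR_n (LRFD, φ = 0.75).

E62XX → F_EXX = 620 MPa.
Effective throat (given) t_e = 7 mm.
A_we = 7 × 435 = 3045 mm².
F_nw = 0.6 F_EXX = 372 MPa.
φR_n = 0.75 × 372 × 3045 × 10⁻³ = 849.6 kN.

φR_n ≈ 850 kN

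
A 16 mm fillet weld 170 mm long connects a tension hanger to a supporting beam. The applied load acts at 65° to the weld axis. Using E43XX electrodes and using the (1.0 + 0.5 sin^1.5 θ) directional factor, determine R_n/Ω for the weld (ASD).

R_n/Ω ≈ 355 kN

E43XX → F_EXX = 430 MPa.
t_e = 0.707 × 16 = 11.31 mm; A_we = 11.31 × 170 = 1923 mm².
Directional factor: 1.0 + 0.5 sin^1.5(65°) = 1.431.
F_nw = 0.6 × 430 × 1.431 = 369.3 MPa.
R_n/Ω = (369.3 × 1923) / 2.0 × 10⁻³ = 355.1 kN.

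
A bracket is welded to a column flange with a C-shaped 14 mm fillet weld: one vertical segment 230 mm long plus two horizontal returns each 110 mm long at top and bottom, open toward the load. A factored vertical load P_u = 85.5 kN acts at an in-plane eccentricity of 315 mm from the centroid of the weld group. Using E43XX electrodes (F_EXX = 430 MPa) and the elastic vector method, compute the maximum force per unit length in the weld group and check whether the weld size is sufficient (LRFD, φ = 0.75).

f_max ≈ 975 N/mm; adequate

Total weld length L_w = 450 mm. Treat welds as unit-width lines.
Centroid: x̄ = 2×110×55 / 450 = 26.89 mm from the vertical weld.
Polar moment about centroid: J = I_x + I_y = [230³/12 + 2×110×115²] + [230×26.89² + 2(110³/12 + 110×28.11²)] = 4485000 mm³.
Direct shear f_v = P/L_w = 85.5×10³ / 450 = 190 N/mm (vertical).
Torsion M = P·e = 85.5×10³ × 315 = 26932000 N·mm.
Critical point at (x, y) = (83.11, 115) from centroid. f_tx = M·y/J = 690.5 N/mm; f_ty = M·x/J = 499 N/mm.
Resultant f_max = √[f_tx² + (f_v + f_ty)²] = √[690.5² + (190 + 499)²] = 975.5 N/mm.
Capacity per unit length: φr_n = 0.75 × 0.6 × 430 × (0.707 × 14) = 1915 N/mm.
975.5 ≤ 1915 → adequate.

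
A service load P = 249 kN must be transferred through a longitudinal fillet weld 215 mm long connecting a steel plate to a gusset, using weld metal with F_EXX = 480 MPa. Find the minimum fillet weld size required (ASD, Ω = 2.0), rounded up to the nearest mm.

Total weld length L = 215 mm.
Required throat t_e = P × Ω / (0.6 F_EXX × L) = 249 × 2.0 / (0.6 × 480 × 215 × 10⁻³) = 8.043 mm.
Required leg w = t_e / 0.707 = 11.38 mm → use 12 mm.

w = 12 mm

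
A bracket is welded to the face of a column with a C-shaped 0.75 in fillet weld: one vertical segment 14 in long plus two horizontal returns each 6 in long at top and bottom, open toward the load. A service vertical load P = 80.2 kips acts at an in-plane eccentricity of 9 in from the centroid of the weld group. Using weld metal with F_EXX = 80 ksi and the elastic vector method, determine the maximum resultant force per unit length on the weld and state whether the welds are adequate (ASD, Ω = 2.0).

Total weld length L_w = 26 in. Treat welds as unit-width lines.
Centroid: x̄ = 2×6×3 / 26 = 1.385 in from the vertical weld.
Polar moment about centroid: J = I_x + I_y = [14³/12 + 2×6×7²] + [14×1.385² + 2(6³/12 + 6×1.615²)] = 910.8 in³.
Direct shear f_v = P/L_w = 80.2 / 26 = 3.085 kip/in (vertical).
Torsion M = P·e = 80.2 × 9 = 721.8 kip·in.
Critical point at (x, y) = (4.615, 7) from centroid. f_tx = M·y/J = 5.547 kip/in; f_ty = M·x/J = 3.658 kip/in.
Resultant f_max = √[f_tx² + (f_v + f_ty)²] = √[5.547² + (3.085 + 3.658)²] = 8.731 kip/in.
Capacity per unit length: r_n/Ω = (1/2.0) × 0.6 × 80 × (0.707 × 0.75) = 12.73 kip/in.
8.731 ≤ 12.73 → adequate.

f_max ≈ 8.73 kip/in; adequate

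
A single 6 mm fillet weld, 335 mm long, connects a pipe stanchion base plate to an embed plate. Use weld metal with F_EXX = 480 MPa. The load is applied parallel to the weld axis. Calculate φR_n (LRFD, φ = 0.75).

Effective throat t_e = 0.707 × 6 = 4.242 mm.
Total length L = 335 mm; A_we = 4.242 × 335 = 1421 mm².
F_nw = 0.6 F_EXX = 0.6 × 480 = 288 MPa.
φR_n = 0.75 × 288 × 1421 × 10⁻³ = 307 kN.

φR_n ≈ 307 kN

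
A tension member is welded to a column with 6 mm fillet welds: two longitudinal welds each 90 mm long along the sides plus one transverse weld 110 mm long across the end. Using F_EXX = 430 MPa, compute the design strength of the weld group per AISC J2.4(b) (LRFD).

φR_n ≈ 261 kN

t_e = 0.707 × 6 = 4.242 mm.
R_nwl = 0.6 × 430 × 4.242 × 180 × 10⁻³ = 197 kN (longitudinal, 2 welds).
R_nwt = 0.6 × 430 × 4.242 × 110 × 10⁻³ = 120.4 kN (transverse, base value).
(i) R_nwl + R_nwt = 317.4 kN; (ii) 0.85 R_nwl + 1.5 R_nwt = 348 kN.
R_n = max = 348 kN [governs: (ii)]; φR_n = 261 kN.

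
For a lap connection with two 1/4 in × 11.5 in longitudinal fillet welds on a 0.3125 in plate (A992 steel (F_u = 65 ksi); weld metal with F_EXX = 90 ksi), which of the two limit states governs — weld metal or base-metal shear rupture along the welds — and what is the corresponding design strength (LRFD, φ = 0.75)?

φR_n ≈ 165 kips (weld metal governs)

t_e = 0.707 × 0.25 = 0.1767 in; L = 23 in.
Weld metal: φR_n = 0.75 × 0.6 × 90 × 0.1767 × 23 = 164.6 kips.
Base metal (shear rupture): φR_n = 0.75 × 0.6 × 65 × 0.3125 × 23 = 210.2 kips.
Governing: weld metal.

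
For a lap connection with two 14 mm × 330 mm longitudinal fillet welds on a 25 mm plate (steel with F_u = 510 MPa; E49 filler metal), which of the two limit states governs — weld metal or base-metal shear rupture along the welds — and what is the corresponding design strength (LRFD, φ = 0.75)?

E49XX → F_EXX = 490 MPa.
t_e = 0.707 × 14 = 9.898 mm; L = 660 mm.
Weld metal: φR_n = 0.75 × 0.6 × 490 × 9.898 × 660 × 10⁻³ = 1440 kN.
Base metal (shear rupture): φR_n = 0.75 × 0.6 × 510 × 25 × 660 × 10⁻³ = 3787 kN.
Governing: weld metal.

φR_n ≈ 1440 kN (weld metal governs)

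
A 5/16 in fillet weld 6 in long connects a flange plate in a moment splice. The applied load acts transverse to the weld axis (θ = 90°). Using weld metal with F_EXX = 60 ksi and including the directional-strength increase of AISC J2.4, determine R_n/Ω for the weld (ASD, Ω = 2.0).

R_n/Ω ≈ 35.8 kip

t_e = 0.707 × 0.3125 = 0.2209 in; A_we = 0.2209 × 6 = 1.326 in².
Directional factor: 1.0 + 0.5 sin^1.5(90°) = 1.5.
F_nw = 0.6 × 60 × 1.5 = 54 ksi.
R_n/Ω = (54 × 1.326) / 2.0 = 35.79 kip.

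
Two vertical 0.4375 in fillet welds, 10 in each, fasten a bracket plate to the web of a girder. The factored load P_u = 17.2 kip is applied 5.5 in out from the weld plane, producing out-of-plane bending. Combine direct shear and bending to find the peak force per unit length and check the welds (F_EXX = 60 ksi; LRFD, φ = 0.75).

L_w = 2 × 10 = 20 in; section modulus (unit throat) S = 2 × L²/6 = 33.33 in².
Direct shear f_v = P/L_w = 17.2/20 = 0.86 kip/in.
Moment M = P × e = 17.2 × 5.5 = 94.6 kip·in; bending f_b = M/S = 2.838 kip/in.
f_max = √(f_v² + f_b²) = √(0.86² + 2.838²) = 2.965 kip/in.
φr_n = 0.75 × 0.6 × 60 × (0.707 × 0.4375) = 8.351 kip/in → adequate.

f_max ≈ 2.97 kip/in; adequate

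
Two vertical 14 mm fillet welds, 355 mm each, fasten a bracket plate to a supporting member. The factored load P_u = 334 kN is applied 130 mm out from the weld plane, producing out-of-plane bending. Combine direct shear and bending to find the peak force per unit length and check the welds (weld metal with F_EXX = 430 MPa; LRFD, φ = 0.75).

f_max ≈ 1140 N/mm; adequate

L_w = 2 × 355 = 710 mm; section modulus (unit throat) S = 2 × L²/6 = 42010 mm².
Direct shear f_v = P/L_w = 334×10³/710 = 470.4 N/mm.
Moment M = P × e = 334×10³ × 130 = 43420000 N·mm; bending f_b = M/S = 1034 N/mm.
f_max = √(f_v² + f_b²) = √(470.4² + 1034²) = 1136 N/mm.
φr_n = 0.75 × 0.6 × 430 × (0.707 × 14) = 1915 N/mm → adequate.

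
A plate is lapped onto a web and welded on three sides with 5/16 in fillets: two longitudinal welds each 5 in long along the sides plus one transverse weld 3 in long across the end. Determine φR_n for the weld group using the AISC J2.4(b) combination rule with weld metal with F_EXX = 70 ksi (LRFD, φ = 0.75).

t_e = 0.707 × 0.3125 = 0.2209 in.
R_nwl = 0.6 × 70 × 0.2209 × 10 = 92.79 kips (longitudinal, 2 welds).
R_nwt = 0.6 × 70 × 0.2209 × 3 = 27.84 kips (transverse, base value).
(i) R_nwl + R_nwt = 120.6 kips; (ii) 0.85 R_nwl + 1.5 R_nwt = 120.6 kips.
R_n = max = 120.6 kips [governs: (ii)]; φR_n = 90.47 kips.

φR_n ≈ 90.5 kips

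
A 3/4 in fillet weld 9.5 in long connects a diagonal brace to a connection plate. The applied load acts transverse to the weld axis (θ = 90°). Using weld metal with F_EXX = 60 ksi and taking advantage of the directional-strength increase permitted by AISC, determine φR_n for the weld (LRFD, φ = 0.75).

φR_n ≈ 204 kips

t_e = 0.707 × 0.75 = 0.5302 in; A_we = 0.5302 × 9.5 = 5.037 in².
Directional factor: 1.0 + 0.5 sin^1.5(90°) = 1.5.
F_nw = 0.6 × 60 × 1.5 = 54 ksi.
φR_n = 0.75 × 54 × 5.037 = 204 kips.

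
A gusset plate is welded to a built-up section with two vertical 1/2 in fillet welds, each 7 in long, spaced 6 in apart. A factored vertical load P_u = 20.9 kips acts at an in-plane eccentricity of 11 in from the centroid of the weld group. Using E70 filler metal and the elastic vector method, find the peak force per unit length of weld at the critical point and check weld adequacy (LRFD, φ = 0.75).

E70XX → F_EXX = 70 ksi.
Total weld length L_w = 14 in. Treat welds as unit-width lines.
Polar moment about centroid: J = 2[d³/12 + d(b/2)²] = 2[7³/12 + 7×3²] = 183.2 in³.
Direct shear f_v = P/L_w = 20.9 / 14 = 1.493 kip/in (vertical).
Torsion M = P·e = 20.9 × 11 = 229.9 kip·in.
Critical point at (x, y) = (3, 3.5) from centroid. f_tx = M·y/J = 4.393 kip/in; f_ty = M·x/J = 3.765 kip/in.
Resultant f_max = √[f_tx² + (f_v + f_ty)²] = √[4.393² + (1.493 + 3.765)²] = 6.852 kip/in.
Capacity per unit length: φr_n = 0.75 × 0.6 × 70 × (0.707 × 0.5) = 11.14 kip/in.
6.852 ≤ 11.14 → adequate.

f_max ≈ 6.85 kip/in; adequate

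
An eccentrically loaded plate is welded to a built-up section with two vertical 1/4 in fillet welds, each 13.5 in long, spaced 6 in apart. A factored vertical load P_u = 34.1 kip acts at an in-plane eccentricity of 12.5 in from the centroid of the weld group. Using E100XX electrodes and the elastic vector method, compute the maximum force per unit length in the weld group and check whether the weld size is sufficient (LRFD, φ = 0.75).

f_max ≈ 5.46 kip/in; adequate

E100XX → F_EXX = 100 ksi.
Total weld length L_w = 27 in. Treat welds as unit-width lines.
Polar moment about centroid: J = 2[d³/12 + d(b/2)²] = 2[13.5³/12 + 13.5×3²] = 653.1 in³.
Direct shear f_v = P/L_w = 34.1 / 27 = 1.263 kip/in (vertical).
Torsion M = P·e = 34.1 × 12.5 = 426.25 kip·in.
Critical point at (x, y) = (3, 6.75) from centroid. f_tx = M·y/J = 4.406 kip/in; f_ty = M·x/J = 1.958 kip/in.
Resultant f_max = √[f_tx² + (f_v + f_ty)²] = √[4.406² + (1.263 + 1.958)²] = 5.458 kip/in.
Capacity per unit length: φr_n = 0.75 × 0.6 × 100 × (0.707 × 0.25) = 7.954 kip/in.
5.458 ≤ 7.954 → adequate.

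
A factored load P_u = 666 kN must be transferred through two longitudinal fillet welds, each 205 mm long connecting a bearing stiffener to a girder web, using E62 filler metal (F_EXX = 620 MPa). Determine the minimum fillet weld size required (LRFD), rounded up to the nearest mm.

w = 9 mm

Total weld length L = 410 mm.
Required throat t_e = P_u / (φ × 0.6 F_EXX × L) = 666 / (0.75 × 0.6 × 620 × 410 × 10⁻³) = 5.822 mm.
Required leg w = t_e / 0.707 = 8.235 mm → use 9 mm.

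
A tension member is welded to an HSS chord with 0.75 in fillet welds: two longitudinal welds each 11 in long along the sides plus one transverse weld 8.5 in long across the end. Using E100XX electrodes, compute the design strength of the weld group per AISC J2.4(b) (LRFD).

E100XX → F_EXX = 100 ksi.
t_e = 0.707 × 0.75 = 0.5302 in.
R_nwl = 0.6 × 100 × 0.5302 × 22 = 699.9 kip (longitudinal, 2 welds).
R_nwt = 0.6 × 100 × 0.5302 × 8.5 = 270.4 kip (transverse, base value).
(i) R_nwl + R_nwt = 970.4 kip; (ii) 0.85 R_nwl + 1.5 R_nwt = 1001 kip.
R_n = max = 1001 kip [governs: (ii)]; φR_n = 750.4 kip.

φR_n ≈ 750 kip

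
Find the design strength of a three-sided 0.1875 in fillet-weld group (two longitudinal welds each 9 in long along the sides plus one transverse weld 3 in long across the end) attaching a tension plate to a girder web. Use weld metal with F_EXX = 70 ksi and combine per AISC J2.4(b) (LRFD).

φR_n ≈ 87.7 kips

t_e = 0.707 × 0.1875 = 0.1326 in.
R_nwl = 0.6 × 70 × 0.1326 × 18 = 100.2 kips (longitudinal, 2 welds).
R_nwt = 0.6 × 70 × 0.1326 × 3 = 16.7 kips (transverse, base value).
(i) R_nwl + R_nwt = 116.9 kips; (ii) 0.85 R_nwl + 1.5 R_nwt = 110.2 kips.
R_n = max = 116.9 kips [governs: (i)]; φR_n = 87.69 kips.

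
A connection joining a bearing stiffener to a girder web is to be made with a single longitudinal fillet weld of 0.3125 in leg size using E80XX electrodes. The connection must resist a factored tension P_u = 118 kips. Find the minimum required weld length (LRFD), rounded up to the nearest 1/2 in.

L = 15 in

E80XX → F_EXX = 80 ksi.
Throat t_e = 0.707 × 0.3125 = 0.2209 in.
φr_n = 0.75 × 0.6 × 80 × 0.2209 = 7.954 kips/in.
L_req = P_u / φr_n = 118 / 7.954 = 14.84 in total.
Round up → use L = 15 in.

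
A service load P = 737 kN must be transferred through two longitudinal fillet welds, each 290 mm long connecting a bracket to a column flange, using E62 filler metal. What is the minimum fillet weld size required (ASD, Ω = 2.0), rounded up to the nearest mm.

E62XX → F_EXX = 620 MPa.
Total weld length L = 580 mm.
Required throat t_e = P × Ω / (0.6 F_EXX × L) = 737 × 2.0 / (0.6 × 620 × 580 × 10⁻³) = 6.832 mm.
Required leg w = t_e / 0.707 = 9.663 mm → use 10 mm.

w = 10 mm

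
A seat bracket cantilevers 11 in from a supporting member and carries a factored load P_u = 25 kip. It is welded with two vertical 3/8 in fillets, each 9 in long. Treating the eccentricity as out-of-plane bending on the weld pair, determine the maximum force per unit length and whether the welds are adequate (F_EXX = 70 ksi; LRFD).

L_w = 2 × 9 = 18 in; section modulus (unit throat) S = 2 × L²/6 = 27 in².
Direct shear f_v = P/L_w = 25/18 = 1.389 kip/in.
Moment M = P × e = 25 × 11 = 275 kip·in; bending f_b = M/S = 10.19 kip/in.
f_max = √(f_v² + f_b²) = √(1.389² + 10.19²) = 10.28 kip/in.
φr_n = 0.75 × 0.6 × 70 × (0.707 × 0.375) = 8.351 kip/in → NOT adequate.

f_max ≈ 10.3 kip/in; NOT adequate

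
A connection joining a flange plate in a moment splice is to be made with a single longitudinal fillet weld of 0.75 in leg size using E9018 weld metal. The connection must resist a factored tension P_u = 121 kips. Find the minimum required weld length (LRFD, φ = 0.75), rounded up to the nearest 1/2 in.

E90XX → F_EXX = 90 ksi.
Throat t_e = 0.707 × 0.75 = 0.5302 in.
φr_n = 0.75 × 0.6 × 90 × 0.5302 = 21.48 kips/in.
L_req = P_u / φr_n = 121 / 21.48 = 5.634 in total.
Round up → use L = 6 in.

L = 6 in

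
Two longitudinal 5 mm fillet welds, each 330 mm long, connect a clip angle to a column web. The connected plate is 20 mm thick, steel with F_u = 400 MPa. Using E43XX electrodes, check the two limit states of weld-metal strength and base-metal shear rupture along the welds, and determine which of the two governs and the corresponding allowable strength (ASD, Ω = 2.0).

E43XX → F_EXX = 430 MPa.
t_e = 0.707 × 5 = 3.535 mm; L = 660 mm.
Weld metal: R_n/Ω = (1/2.0) × 0.6 × 430 × 3.535 × 660 × 10⁻³ = 301 kN.
Base metal (shear rupture): R_n/Ω = (1/2.0) × 0.6 × 400 × 20 × 660 × 10⁻³ = 1584 kN.
Governing: weld metal.

R_n/Ω ≈ 301 kN (weld metal governs)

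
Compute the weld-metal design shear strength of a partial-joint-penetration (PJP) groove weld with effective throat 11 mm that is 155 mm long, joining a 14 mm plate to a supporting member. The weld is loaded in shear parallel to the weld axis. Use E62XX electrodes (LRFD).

φR_n ≈ 476 kN

E62XX → F_EXX = 620 MPa.
Effective throat (given) t_e = 11 mm.
A_we = 11 × 155 = 1705 mm².
F_nw = 0.6 F_EXX = 372 MPa.
φR_n = 0.75 × 372 × 1705 × 10⁻³ = 475.7 kN.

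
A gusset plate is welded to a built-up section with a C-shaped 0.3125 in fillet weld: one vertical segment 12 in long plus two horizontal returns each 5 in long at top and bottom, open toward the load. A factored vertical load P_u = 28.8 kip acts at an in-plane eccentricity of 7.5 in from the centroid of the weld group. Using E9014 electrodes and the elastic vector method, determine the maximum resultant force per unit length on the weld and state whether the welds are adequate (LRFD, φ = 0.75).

f_max ≈ 3.64 kip/in; adequate

E90XX → F_EXX = 90 ksi.
Total weld length L_w = 22 in. Treat welds as unit-width lines.
Centroid: x̄ = 2×5×2.5 / 22 = 1.136 in from the vertical weld.
Polar moment about centroid: J = I_x + I_y = [12³/12 + 2×5×6²] + [12×1.136² + 2(5³/12 + 5×1.364²)] = 558.9 in³.
Direct shear f_v = P/L_w = 28.8 / 22 = 1.309 kip/in (vertical).
Torsion M = P·e = 28.8 × 7.5 = 216 kip·in.
Critical point at (x, y) = (3.864, 6) from centroid. f_tx = M·y/J = 2.319 kip/in; f_ty = M·x/J = 1.493 kip/in.
Resultant f_max = √[f_tx² + (f_v + f_ty)²] = √[2.319² + (1.309 + 1.493)²] = 3.637 kip/in.
Capacity per unit length: φr_n = 0.75 × 0.6 × 90 × (0.707 × 0.3125) = 8.948 kip/in.
3.637 ≤ 8.948 → adequate.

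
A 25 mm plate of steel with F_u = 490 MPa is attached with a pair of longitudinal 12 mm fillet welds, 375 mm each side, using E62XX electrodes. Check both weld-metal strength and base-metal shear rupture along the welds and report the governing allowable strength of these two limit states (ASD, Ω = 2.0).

E62XX → F_EXX = 620 MPa.
t_e = 0.707 × 12 = 8.484 mm; L = 750 mm.
Weld metal: R_n/Ω = (1/2.0) × 0.6 × 620 × 8.484 × 750 × 10⁻³ = 1184 kN.
Base metal (shear rupture): R_n/Ω = (1/2.0) × 0.6 × 490 × 25 × 750 × 10⁻³ = 2756 kN.
Governing: weld metal.

R_n/Ω ≈ 1180 kN (weld metal governs)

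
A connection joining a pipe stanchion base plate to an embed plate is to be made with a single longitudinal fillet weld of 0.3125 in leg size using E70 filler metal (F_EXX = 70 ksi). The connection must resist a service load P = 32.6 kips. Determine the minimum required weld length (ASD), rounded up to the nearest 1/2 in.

L = 7.5 in

Throat t_e = 0.707 × 0.3125 = 0.2209 in.
r_n/Ω = (0.6 × 70 × 0.2209) / 2.0 = 4.64 kip/in.
L_req = P / (r_n/Ω) = 32.6 / 4.64 = 7.026 in total.
Round up → use L = 7.5 in.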